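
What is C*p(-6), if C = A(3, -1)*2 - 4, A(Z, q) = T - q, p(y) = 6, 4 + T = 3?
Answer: -24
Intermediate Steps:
T = -1 (T = -4 + 3 = -1)
A(Z, q) = -1 - q
C = -4 (C = (-1 - 1*(-1))*2 - 4 = (-1 + 1)*2 - 4 = 0*2 - 4 = 0 - 4 = -4)
C*p(-6) = -4*6 = -24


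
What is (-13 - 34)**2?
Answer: 2209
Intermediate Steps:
(-13 - 34)**2 = (-47)**2 = 2209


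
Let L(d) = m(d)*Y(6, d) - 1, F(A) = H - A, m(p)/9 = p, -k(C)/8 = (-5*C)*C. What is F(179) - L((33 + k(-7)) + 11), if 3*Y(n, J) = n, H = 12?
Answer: -36238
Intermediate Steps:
k(C) = 40*C² (k(C) = -8*(-5*C)*C = -(-40)*C² = 40*C²)
m(p) = 9*p
Y(n, J) = n/3
F(A) = 12 - A
L(d) = -1 + 18*d (L(d) = (9*d)*((⅓)*6) - 1 = (9*d)*2 - 1 = 18*d - 1 = -1 + 18*d)
F(179) - L((33 + k(-7)) + 11) = (12 - 1*179) - (-1 + 18*((33 + 40*(-7)²) + 11)) = (12 - 179) - (-1 + 18*((33 + 40*49) + 11)) = -167 - (-1 + 18*((33 + 1960) + 11)) = -167 - (-1 + 18*(1993 + 11)) = -167 - (-1 + 18*2004) = -167 - (-1 + 36072) = -167 - 1*36071 = -167 - 36071 = -36238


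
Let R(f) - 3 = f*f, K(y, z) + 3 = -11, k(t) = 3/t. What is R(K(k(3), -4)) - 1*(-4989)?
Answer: 5188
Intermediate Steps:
K(y, z) = -14 (K(y, z) = -3 - 11 = -14)
R(f) = 3 + f² (R(f) = 3 + f*f = 3 + f²)
R(K(k(3), -4)) - 1*(-4989) = (3 + (-14)²) - 1*(-4989) = (3 + 196) + 4989 = 199 + 4989 = 5188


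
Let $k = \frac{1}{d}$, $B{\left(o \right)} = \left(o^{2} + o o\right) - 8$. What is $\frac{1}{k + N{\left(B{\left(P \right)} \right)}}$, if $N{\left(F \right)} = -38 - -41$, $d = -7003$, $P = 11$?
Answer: $\frac{7003}{21008} \approx 0.33335$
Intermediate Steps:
$B{\left(o \right)} = -8 + 2 o^{2}$ ($B{\left(o \right)} = \left(o^{2} + o^{2}\right) - 8 = 2 o^{2} - 8 = -8 + 2 o^{2}$)
$N{\left(F \right)} = 3$ ($N{\left(F \right)} = -38 + 41 = 3$)
$k = - \frac{1}{7003}$ ($k = \frac{1}{-7003} = - \frac{1}{7003} \approx -0.0001428$)
$\frac{1}{k + N{\left(B{\left(P \right)} \right)}} = \frac{1}{- \frac{1}{7003} + 3} = \frac{1}{\frac{21008}{7003}} = \frac{7003}{21008}$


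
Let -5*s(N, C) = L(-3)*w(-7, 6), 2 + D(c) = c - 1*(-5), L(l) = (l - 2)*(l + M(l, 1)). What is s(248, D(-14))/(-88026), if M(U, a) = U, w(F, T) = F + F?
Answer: -14/14671 ≈ -0.00095426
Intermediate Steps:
w(F, T) = 2*F
L(l) = 2*l*(-2 + l) (L(l) = (l - 2)*(l + l) = (-2 + l)*(2*l) = 2*l*(-2 + l))
D(c) = 3 + c (D(c) = -2 + (c - 1*(-5)) = -2 + (c + 5) = -2 + (5 + c) = 3 + c)
s(N, C) = 84 (s(N, C) = -2*(-3)*(-2 - 3)*2*(-7)/5 = -2*(-3)*(-5)*(-14)/5 = -6*(-14) = -⅕*(-420) = 84)
s(248, D(-14))/(-88026) = 84/(-88026) = 84*(-1/88026) = -14/14671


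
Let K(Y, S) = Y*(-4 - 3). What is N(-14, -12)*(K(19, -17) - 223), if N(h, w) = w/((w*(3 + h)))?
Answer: 356/11 ≈ 32.364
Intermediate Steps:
K(Y, S) = -7*Y (K(Y, S) = Y*(-7) = -7*Y)
N(h, w) = 1/(3 + h) (N(h, w) = w*(1/(w*(3 + h))) = 1/(3 + h))
N(-14, -12)*(K(19, -17) - 223) = (-7*19 - 223)/(3 - 14) = (-133 - 223)/(-11) = -1/11*(-356) = 356/11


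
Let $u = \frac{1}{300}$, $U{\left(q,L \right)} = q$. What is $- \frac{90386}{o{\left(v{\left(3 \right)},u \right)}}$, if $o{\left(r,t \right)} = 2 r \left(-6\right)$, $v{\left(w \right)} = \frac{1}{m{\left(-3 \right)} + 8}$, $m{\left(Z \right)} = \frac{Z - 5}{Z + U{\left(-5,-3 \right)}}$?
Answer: $\frac{135579}{2} \approx 67790.0$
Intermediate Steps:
$m{\left(Z \right)} = 1$ ($m{\left(Z \right)} = \frac{Z - 5}{Z - 5} = \frac{-5 + Z}{-5 + Z} = 1$)
$v{\left(w \right)} = \frac{1}{9}$ ($v{\left(w \right)} = \frac{1}{1 + 8} = \frac{1}{9}$)
$u = \frac{1}{300} \approx 0.0033333$
$o{\left(r,t \right)} = - 12 r$
$- \frac{90386}{o{\left(v{\left(3 \right)},u \right)}} = - \frac{90386}{\left(-12\right) \frac{1}{9}} = - \frac{90386}{- \frac{4}{3}} = \left(-90386\right) \left(- \frac{3}{4}\right) = \frac{135579}{2}$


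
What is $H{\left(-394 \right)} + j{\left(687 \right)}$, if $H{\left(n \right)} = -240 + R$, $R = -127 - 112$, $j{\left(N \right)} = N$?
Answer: $208$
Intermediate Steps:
$R = -239$
$H{\left(n \right)} = -479$ ($H{\left(n \right)} = -240 - 239 = -479$)
$H{\left(-394 \right)} + j{\left(687 \right)} = -479 + 687 = 208$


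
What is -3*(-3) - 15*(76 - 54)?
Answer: -321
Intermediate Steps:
-3*(-3) - 15*(76 - 54) = 9 - 15*22 = 9 - 330 = -321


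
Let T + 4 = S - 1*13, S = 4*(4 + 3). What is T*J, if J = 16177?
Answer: 177947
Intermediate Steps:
S = 28 (S = 4*7 = 28)
T = 11 (T = -4 + (28 - 1*13) = -4 + (28 - 13) = -4 + 15 = 11)
T*J = 11*16177 = 177947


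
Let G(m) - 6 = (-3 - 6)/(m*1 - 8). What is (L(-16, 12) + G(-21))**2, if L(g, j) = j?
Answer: 281961/841 ≈ 335.27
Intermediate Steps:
G(m) = 6 - 9/(-8 + m) (G(m) = 6 + (-3 - 6)/(m*1 - 8) = 6 - 9/(m - 8) = 6 - 9/(-8 + m))
(L(-16, 12) + G(-21))**2 = (12 + 3*(-19 + 2*(-21))/(-8 - 21))**2 = (12 + 3*(-19 - 42)/(-29))**2 = (12 + 3*(-1/29)*(-61))**2 = (12 + 183/29)**2 = (531/29)**2 = 281961/841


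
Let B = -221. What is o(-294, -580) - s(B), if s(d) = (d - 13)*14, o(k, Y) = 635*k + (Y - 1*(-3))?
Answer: -183991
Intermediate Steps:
o(k, Y) = 3 + Y + 635*k (o(k, Y) = 635*k + (Y + 3) = 635*k + (3 + Y) = 3 + Y + 635*k)
s(d) = -182 + 14*d (s(d) = (-13 + d)*14 = -182 + 14*d)
o(-294, -580) - s(B) = (3 - 580 + 635*(-294)) - (-182 + 14*(-221)) = (3 - 580 - 186690) - (-182 - 3094) = -187267 - 1*(-3276) = -187267 + 3276 = -183991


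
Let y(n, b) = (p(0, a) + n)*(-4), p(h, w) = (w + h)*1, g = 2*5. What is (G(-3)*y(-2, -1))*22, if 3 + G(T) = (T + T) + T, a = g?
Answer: 8448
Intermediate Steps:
g = 10
a = 10
p(h, w) = h + w (p(h, w) = (h + w)*1 = h + w)
G(T) = -3 + 3*T (G(T) = -3 + ((T + T) + T) = -3 + (2*T + T) = -3 + 3*T)
y(n, b) = -40 - 4*n (y(n, b) = ((0 + 10) + n)*(-4) = (10 + n)*(-4) = -40 - 4*n)
(G(-3)*y(-2, -1))*22 = ((-3 + 3*(-3))*(-40 - 4*(-2)))*22 = ((-3 - 9)*(-40 + 8))*22 = -12*(-32)*22 = 384*22 = 8448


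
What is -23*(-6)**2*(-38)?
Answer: 31464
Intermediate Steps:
-23*(-6)**2*(-38) = -23*36*(-38) = -828*(-38) = 31464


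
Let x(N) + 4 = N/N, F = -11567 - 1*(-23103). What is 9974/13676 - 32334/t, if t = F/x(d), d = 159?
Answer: 180207427/19720792 ≈ 9.1379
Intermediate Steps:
F = 11536 (F = -11567 + 23103 = 11536)
x(N) = -3 (x(N) = -4 + N/N = -4 + 1 = -3)
t = -11536/3 (t = 11536/(-3) = 11536*(-⅓) = -11536/3 ≈ -3845.3)
9974/13676 - 32334/t = 9974/13676 - 32334/(-11536/3) = 9974*(1/13676) - 32334*(-3/11536) = 4987/6838 + 48501/5768 = 180207427/19720792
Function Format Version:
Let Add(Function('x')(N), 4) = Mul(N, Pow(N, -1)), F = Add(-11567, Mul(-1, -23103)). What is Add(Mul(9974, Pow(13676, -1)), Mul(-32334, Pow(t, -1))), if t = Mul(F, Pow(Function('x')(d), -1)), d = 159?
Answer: Rational(180207427, 19720792) ≈ 9.1379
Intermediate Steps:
F = 11536 (F = Add(-11567, 23103) = 11536)
Function('x')(N) = -3 (Function('x')(N) = Add(-4, Mul(N, Pow(N, -1))) = Add(-4, 1) = -3)
t = Rational(-11536, 3) (t = Mul(11536, Pow(-3, -1)) = Mul(11536, Rational(-1, 3)) = Rational(-11536, 3) ≈ -3845.3)
Add(Mul(9974, Pow(13676, -1)), Mul(-32334, Pow(t, -1))) = Add(Mul(9974, Pow(13676, -1)), Mul(-32334, Pow(Rational(-11536, 3), -1))) = Add(Mul(9974, Rational(1, 13676)), Mul(-32334, Rational(-3, 11536))) = Add(Rational(4987, 6838), Rational(48501, 5768)) = Rational(180207427, 19720792)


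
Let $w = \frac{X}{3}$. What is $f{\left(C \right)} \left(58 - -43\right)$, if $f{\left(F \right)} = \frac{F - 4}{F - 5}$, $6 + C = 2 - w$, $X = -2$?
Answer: $\frac{2222}{25} \approx 88.88$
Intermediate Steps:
$w = - \frac{2}{3} \approx -0.66667$
$C = - \frac{10}{3}$ ($C = -6 + \left(2 - - \frac{2}{3}\right) = -6 + \left(2 + \frac{2}{3}\right) = -6 + \frac{8}{3} = - \frac{10}{3} \approx -3.3333$)
$f{\left(F \right)} = \frac{-4 + F}{-5 + F}$
$f{\left(C \right)} \left(58 - -43\right) = \frac{-4 - \frac{10}{3}}{-5 - \frac{10}{3}} \left(58 - -43\right) = \frac{1}{- \frac{25}{3}} \left(- \frac{22}{3}\right) \left(58 + 43\right) = \left(- \frac{3}{25}\right) \left(- \frac{22}{3}\right) 101 = \frac{22}{25} \cdot 101 = \frac{2222}{25}$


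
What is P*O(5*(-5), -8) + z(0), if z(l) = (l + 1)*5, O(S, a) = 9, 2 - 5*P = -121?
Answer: 1132/5 ≈ 226.40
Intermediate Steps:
P = 123/5 (P = 2/5 - 1/5*(-121) = 2/5 + 121/5 = 123/5 ≈ 24.600)
z(l) = 5 + 5*l (z(l) = (1 + l)*5 = 5 + 5*l)
P*O(5*(-5), -8) + z(0) = (123/5)*9 + (5 + 5*0) = 1107/5 + (5 + 0) = 1107/5 + 5 = 1132/5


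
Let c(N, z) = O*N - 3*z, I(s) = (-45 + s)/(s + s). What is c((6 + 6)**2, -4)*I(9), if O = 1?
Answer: -312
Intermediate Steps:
I(s) = (-45 + s)/(2*s) (I(s) = (-45 + s)/((2*s)) = (-45 + s)*(1/(2*s)) = (-45 + s)/(2*s))
c(N, z) = N - 3*z (c(N, z) = 1*N - 3*z = N - 3*z)
c((6 + 6)**2, -4)*I(9) = ((6 + 6)**2 - 3*(-4))*((1/2)*(-45 + 9)/9) = (12**2 + 12)*((1/2)*(1/9)*(-36)) = (144 + 12)*(-2) = 156*(-2) = -312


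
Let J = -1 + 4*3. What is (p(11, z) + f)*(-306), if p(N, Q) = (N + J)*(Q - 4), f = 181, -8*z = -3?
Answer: -61965/2 ≈ -30983.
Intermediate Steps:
z = 3/8 (z = -⅛*(-3) = 3/8 ≈ 0.37500)
J = 11 (J = -1 + 12 = 11)
p(N, Q) = (-4 + Q)*(11 + N) (p(N, Q) = (N + 11)*(Q - 4) = (11 + N)*(-4 + Q) = (-4 + Q)*(11 + N))
(p(11, z) + f)*(-306) = ((-44 - 4*11 + 11*(3/8) + 11*(3/8)) + 181)*(-306) = ((-44 - 44 + 33/8 + 33/8) + 181)*(-306) = (-319/4 + 181)*(-306) = (405/4)*(-306) = -61965/2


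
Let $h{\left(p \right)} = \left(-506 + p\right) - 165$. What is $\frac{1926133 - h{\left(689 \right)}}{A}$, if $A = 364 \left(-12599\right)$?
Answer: $- \frac{1926115}{4586036} \approx -0.42$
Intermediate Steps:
$h{\left(p \right)} = -671 + p$ ($h{\left(p \right)} = \left(-506 + p\right) - 165 = -671 + p$)
$A = -4586036$
$\frac{1926133 - h{\left(689 \right)}}{A} = \frac{1926133 - \left(-671 + 689\right)}{-4586036} = \left(1926133 - 18\right) \left(- \frac{1}{4586036}\right) = 1926115 \left(- \frac{1}{4586036}\right) = - \frac{1926115}{4586036}$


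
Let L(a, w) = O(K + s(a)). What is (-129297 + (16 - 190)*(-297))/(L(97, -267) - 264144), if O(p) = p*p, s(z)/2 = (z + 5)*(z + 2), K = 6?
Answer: -25873/135952220 ≈ -0.00019031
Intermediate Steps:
s(z) = 2*(2 + z)*(5 + z) (s(z) = 2*((z + 5)*(z + 2)) = 2*((5 + z)*(2 + z)) = 2*((2 + z)*(5 + z)) = 2*(2 + z)*(5 + z))
O(p) = p**2
L(a, w) = (26 + 2*a**2 + 14*a)**2 (L(a, w) = (6 + (20 + 2*a**2 + 14*a))**2 = (26 + 2*a**2 + 14*a)**2)
(-129297 + (16 - 190)*(-297))/(L(97, -267) - 264144) = (-129297 + (16 - 190)*(-297))/(4*(13 + 97**2 + 7*97)**2 - 264144) = (-129297 - 174*(-297))/(4*(13 + 9409 + 679)**2 - 264144) = (-129297 + 51678)/(4*10101**2 - 264144) = -77619/(4*102030201 - 264144) = -77619/(408120804 - 264144) = -77619/407856660 = -77619*1/407856660 = -25873/135952220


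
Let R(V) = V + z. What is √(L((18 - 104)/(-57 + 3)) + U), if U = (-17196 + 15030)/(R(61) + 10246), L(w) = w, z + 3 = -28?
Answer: √2954755902/46242 ≈ 1.1755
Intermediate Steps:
z = -31 (z = -3 - 28 = -31)
R(V) = -31 + V (R(V) = V - 31 = -31 + V)
U = -1083/5138 (U = (-17196 + 15030)/((-31 + 61) + 10246) = -2166/(30 + 10246) = -2166/10276 = -2166*1/10276 = -1083/5138 ≈ -0.21078)
√(L((18 - 104)/(-57 + 3)) + U) = √((18 - 104)/(-57 + 3) - 1083/5138) = √(-86/(-54) - 1083/5138) = √(-86*(-1/54) - 1083/5138) = √(43/27 - 1083/5138) = √(191693/138726) = √2954755902/46242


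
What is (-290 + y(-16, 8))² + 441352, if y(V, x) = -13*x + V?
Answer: 609452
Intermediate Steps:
y(V, x) = V - 13*x
(-290 + y(-16, 8))² + 441352 = (-290 + (-16 - 13*8))² + 441352 = (-290 + (-16 - 104))² + 441352 = (-290 - 120)² + 441352 = (-410)² + 441352 = 168100 + 441352 = 609452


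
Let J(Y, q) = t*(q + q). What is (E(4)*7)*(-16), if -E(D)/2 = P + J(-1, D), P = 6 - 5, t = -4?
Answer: -6944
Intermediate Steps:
J(Y, q) = -8*q (J(Y, q) = -4*(q + q) = -8*q)
P = 1
E(D) = -2 + 16*D (E(D) = -2*(1 - 8*D) = -2 + 16*D)
(E(4)*7)*(-16) = ((-2 + 16*4)*7)*(-16) = ((-2 + 64)*7)*(-16) = (62*7)*(-16) = 434*(-16) = -6944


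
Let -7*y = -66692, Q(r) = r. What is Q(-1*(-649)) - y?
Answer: -62149/7 ≈ -8878.4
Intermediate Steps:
y = 66692/7 (y = -⅐*(-66692) = 66692/7 ≈ 9527.4)
Q(-1*(-649)) - y = -1*(-649) - 1*66692/7 = 649 - 66692/7 = -62149/7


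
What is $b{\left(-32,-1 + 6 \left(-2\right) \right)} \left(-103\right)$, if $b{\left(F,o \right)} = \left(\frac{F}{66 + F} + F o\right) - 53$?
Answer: $- \frac{633965}{17} \approx -37292.0$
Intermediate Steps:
$b{\left(F,o \right)} = -53 + F o + \frac{F}{66 + F}$ ($b{\left(F,o \right)} = \left(\frac{F}{66 + F} + F o\right) - 53 = \left(F o + \frac{F}{66 + F}\right) - 53 = -53 + F o + \frac{F}{66 + F}$)
$b{\left(-32,-1 + 6 \left(-2\right) \right)} \left(-103\right) = \frac{-3498 - -1664 + \left(-1 + 6 \left(-2\right)\right) \left(-32\right)^{2} + 66 \left(-32\right) \left(-1 + 6 \left(-2\right)\right)}{66 - 32} \left(-103\right) = \frac{-3498 + 1664 + \left(-1 - 12\right) 1024 + 66 \left(-32\right) \left(-1 - 12\right)}{34} \left(-103\right) = \frac{-3498 + 1664 - 13312 + 66 \left(-32\right) \left(-13\right)}{34} \left(-103\right) = \frac{-3498 + 1664 - 13312 + 27456}{34} \left(-103\right) = \frac{1}{34} \cdot 12310 \left(-103\right) = \frac{6155}{17} \left(-103\right) = - \frac{633965}{17}$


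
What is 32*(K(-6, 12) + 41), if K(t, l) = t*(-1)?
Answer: 1504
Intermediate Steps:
K(t, l) = -t
32*(K(-6, 12) + 41) = 32*(-1*(-6) + 41) = 32*(6 + 41) = 32*47 = 1504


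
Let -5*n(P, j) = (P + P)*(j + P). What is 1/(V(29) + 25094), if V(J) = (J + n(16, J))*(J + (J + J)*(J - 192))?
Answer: 1/2466169 ≈ 4.0549e-7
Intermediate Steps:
n(P, j) = -2*P*(P + j)/5 (n(P, j) = -(P + P)*(j + P)/5 = -2*P*(P + j)/5)
V(J) = (-512/5 - 27*J/5)*(J + 2*J*(-192 + J)) (V(J) = (J - ⅖*16*(16 + J))*(J + (J + J)*(J - 192)) = (J + (-512/5 - 32*J/5))*(J + (2*J)*(-192 + J)) = (-512/5 - 27*J/5)*(J + 2*J*(-192 + J)))
1/(V(29) + 25094) = 1/((⅕)*29*(196096 - 54*29² + 9317*29) + 25094) = 1/((⅕)*29*(196096 - 54*841 + 270193) + 25094) = 1/((⅕)*29*(196096 - 45414 + 270193) + 25094) = 1/((⅕)*29*420875 + 25094) = 1/(2441075 + 25094) = 1/2466169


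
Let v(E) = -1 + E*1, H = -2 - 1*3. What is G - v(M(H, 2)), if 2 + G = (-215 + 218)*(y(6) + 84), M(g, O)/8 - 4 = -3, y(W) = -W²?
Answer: 135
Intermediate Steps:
H = -5 (H = -2 - 3 = -5)
M(g, O) = 8 (M(g, O) = 32 + 8*(-3) = 32 - 24 = 8)
v(E) = -1 + E
G = 142 (G = -2 + (-215 + 218)*(-1*6² + 84) = -2 + 3*(-1*36 + 84) = -2 + 3*(-36 + 84) = -2 + 3*48 = -2 + 144 = 142)
G - v(M(H, 2)) = 142 - (-1 + 8) = 142 - 1*7 = 142 - 7 = 135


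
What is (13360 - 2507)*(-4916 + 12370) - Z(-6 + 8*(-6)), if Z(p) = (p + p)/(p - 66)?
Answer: 808982611/10 ≈ 8.0898e+7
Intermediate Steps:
Z(p) = 2*p/(-66 + p) (Z(p) = (2*p)/(-66 + p) = 2*p/(-66 + p))
(13360 - 2507)*(-4916 + 12370) - Z(-6 + 8*(-6)) = (13360 - 2507)*(-4916 + 12370) - 2*(-6 + 8*(-6))/(-66 + (-6 + 8*(-6))) = 10853*7454 - 2*(-6 - 48)/(-66 + (-6 - 48)) = 80898262 - 2*(-54)/(-66 - 54) = 80898262 - 2*(-54)/(-120) = 80898262 - 2*(-54)*(-1)/120 = 80898262 - 1*9/10 = 80898262 - 9/10 = 808982611/10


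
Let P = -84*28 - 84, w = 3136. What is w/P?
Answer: -112/87 ≈ -1.2874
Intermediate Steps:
P = -2436 (P = -2352 - 84 = -2436)
w/P = 3136/(-2436) = 3136*(-1/2436) = -112/87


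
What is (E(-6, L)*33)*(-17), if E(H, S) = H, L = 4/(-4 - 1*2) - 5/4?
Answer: 3366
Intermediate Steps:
L = -23/12 (L = 4/(-4 - 2) - 5*¼ = 4/(-6) - 5/4 = 4*(-⅙) - 5/4 = -⅔ - 5/4 = -23/12 ≈ -1.9167)
(E(-6, L)*33)*(-17) = -6*33*(-17) = -198*(-17) = 3366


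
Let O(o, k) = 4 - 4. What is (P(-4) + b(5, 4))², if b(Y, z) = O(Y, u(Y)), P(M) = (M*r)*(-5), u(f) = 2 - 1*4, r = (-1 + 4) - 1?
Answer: 1600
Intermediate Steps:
r = 2 (r = 3 - 1 = 2)
u(f) = -2 (u(f) = 2 - 4 = -2)
O(o, k) = 0
P(M) = -10*M (P(M) = (M*2)*(-5) = (2*M)*(-5) = -10*M)
b(Y, z) = 0
(P(-4) + b(5, 4))² = (-10*(-4) + 0)² = (40 + 0)² = 40² = 1600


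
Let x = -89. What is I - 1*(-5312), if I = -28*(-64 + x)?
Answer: 9596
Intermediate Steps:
I = 4284 (I = -28*(-64 - 89) = -28*(-153) = 4284)
I - 1*(-5312) = 4284 - 1*(-5312) = 4284 + 5312 = 9596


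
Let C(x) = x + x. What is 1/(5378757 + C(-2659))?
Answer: 1/5373439 ≈ 1.8610e-7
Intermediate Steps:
C(x) = 2*x
1/(5378757 + C(-2659)) = 1/(5378757 + 2*(-2659)) = 1/(5378757 - 5318) = 1/5373439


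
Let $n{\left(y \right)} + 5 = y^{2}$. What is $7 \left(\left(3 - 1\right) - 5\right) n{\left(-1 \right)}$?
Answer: $84$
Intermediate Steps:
$n{\left(y \right)} = -5 + y^{2}$
$7 \left(\left(3 - 1\right) - 5\right) n{\left(-1 \right)} = 7 \left(\left(3 - 1\right) - 5\right) \left(-5 + \left(-1\right)^{2}\right) = 7 \left(2 - 5\right) \left(-5 + 1\right) = 7 \left(-3\right) \left(-4\right) = \left(-21\right) \left(-4\right) = 84$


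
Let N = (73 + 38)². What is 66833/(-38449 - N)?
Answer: -66833/50770 ≈ -1.3164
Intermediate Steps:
N = 12321 (N = 111² = 12321)
66833/(-38449 - N) = 66833/(-38449 - 1*12321) = 66833/(-38449 - 12321) = 66833/(-50770) = 66833*(-1/50770) = -66833/50770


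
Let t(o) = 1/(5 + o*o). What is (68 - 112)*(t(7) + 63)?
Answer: -74866/27 ≈ -2772.8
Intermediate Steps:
t(o) = 1/(5 + o²)
(68 - 112)*(t(7) + 63) = (68 - 112)*(1/(5 + 7²) + 63) = -44*(1/(5 + 49) + 63) = -44*(1/54 + 63) = -44*3403/54 = -74866/27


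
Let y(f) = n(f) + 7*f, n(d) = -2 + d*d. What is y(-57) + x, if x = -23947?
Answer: -21099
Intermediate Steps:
n(d) = -2 + d**2
y(f) = -2 + f**2 + 7*f (y(f) = (-2 + f**2) + 7*f = -2 + f**2 + 7*f)
y(-57) + x = (-2 + (-57)**2 + 7*(-57)) - 23947 = (-2 + 3249 - 399) - 23947 = 2848 - 23947 = -21099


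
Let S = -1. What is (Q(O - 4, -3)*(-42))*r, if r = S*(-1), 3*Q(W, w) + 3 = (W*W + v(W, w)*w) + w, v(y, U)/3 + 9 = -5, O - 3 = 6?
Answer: -2030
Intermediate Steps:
O = 9 (O = 3 + 6 = 9)
v(y, U) = -42 (v(y, U) = -27 + 3*(-5) = -27 - 15 = -42)
Q(W, w) = -1 - 41*w/3 + W²/3 (Q(W, w) = -1 + ((W*W - 42*w) + w)/3 = -1 + ((W² - 42*w) + w)/3 = -1 + (W² - 41*w)/3 = -1 + (-41*w/3 + W²/3) = -1 - 41*w/3 + W²/3)
r = 1 (r = -1*(-1) = 1)
(Q(O - 4, -3)*(-42))*r = ((-1 - 41/3*(-3) + (9 - 4)²/3)*(-42))*1 = ((-1 + 41 + (⅓)*5²)*(-42))*1 = ((-1 + 41 + (⅓)*25)*(-42))*1 = ((-1 + 41 + 25/3)*(-42))*1 = ((145/3)*(-42))*1 = -2030*1 = -2030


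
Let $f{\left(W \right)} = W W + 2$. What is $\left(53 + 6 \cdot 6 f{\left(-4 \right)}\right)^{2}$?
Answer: $491401$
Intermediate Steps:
$f{\left(W \right)} = 2 + W^{2}$ ($f{\left(W \right)} = W^{2} + 2 = 2 + W^{2}$)
$\left(53 + 6 \cdot 6 f{\left(-4 \right)}\right)^{2} = \left(53 + 6 \cdot 6 \left(2 + \left(-4\right)^{2}\right)\right)^{2} = \left(53 + 36 \left(2 + 16\right)\right)^{2} = \left(53 + 36 \cdot 18\right)^{2} = \left(53 + 648\right)^{2} = 701^{2} = 491401$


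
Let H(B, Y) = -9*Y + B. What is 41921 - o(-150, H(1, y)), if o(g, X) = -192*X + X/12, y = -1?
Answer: 263041/6 ≈ 43840.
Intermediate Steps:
H(B, Y) = B - 9*Y
o(g, X) = -2303*X/12 (o(g, X) = -192*X + X*(1/12) = -192*X + X/12 = -2303*X/12)
41921 - o(-150, H(1, y)) = 41921 - (-2303)*(1 - 9*(-1))/12 = 41921 - (-2303)*(1 + 9)/12 = 41921 - (-2303)*10/12 = 41921 - 1*(-11515/6) = 41921 + 11515/6 = 263041/6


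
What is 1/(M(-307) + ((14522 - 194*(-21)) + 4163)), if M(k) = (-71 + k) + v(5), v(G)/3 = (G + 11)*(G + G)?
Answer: 1/22861 ≈ 4.3743e-5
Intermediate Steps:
v(G) = 6*G*(11 + G) (v(G) = 3*((G + 11)*(G + G)) = 3*((11 + G)*(2*G)) = 3*(2*G*(11 + G)) = 6*G*(11 + G))
M(k) = 409 + k (M(k) = (-71 + k) + 6*5*(11 + 5) = (-71 + k) + 6*5*16 = (-71 + k) + 480 = 409 + k)
1/(M(-307) + ((14522 - 194*(-21)) + 4163)) = 1/((409 - 307) + ((14522 - 194*(-21)) + 4163)) = 1/(102 + ((14522 + 4074) + 4163)) = 1/(102 + (18596 + 4163)) = 1/(102 + 22759) = 1/22861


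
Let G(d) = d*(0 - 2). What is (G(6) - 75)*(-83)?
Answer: 7221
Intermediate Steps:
G(d) = -2*d (G(d) = d*(-2) = -2*d)
(G(6) - 75)*(-83) = (-2*6 - 75)*(-83) = (-12 - 75)*(-83) = -87*(-83) = 7221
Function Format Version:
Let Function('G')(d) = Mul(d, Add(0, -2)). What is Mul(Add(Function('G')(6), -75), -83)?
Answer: 7221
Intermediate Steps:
Function('G')(d) = Mul(-2, d) (Function('G')(d) = Mul(d, -2) = Mul(-2, d))
Mul(Add(Function('G')(6), -75), -83) = Mul(Add(Mul(-2, 6), -75), -83) = Mul(Add(-12, -75), -83) = Mul(-87, -83) = 7221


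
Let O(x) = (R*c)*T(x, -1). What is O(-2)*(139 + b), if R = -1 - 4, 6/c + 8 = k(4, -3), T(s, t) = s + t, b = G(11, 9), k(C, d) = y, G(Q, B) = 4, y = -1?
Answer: -1430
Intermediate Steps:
k(C, d) = -1
b = 4
c = -⅔ (c = 6/(-8 - 1) = 6/(-9) = 6*(-⅑) = -⅔ ≈ -0.66667)
R = -5
O(x) = -10/3 + 10*x/3 (O(x) = (-5*(-⅔))*(x - 1) = 10*(-1 + x)/3 = -10/3 + 10*x/3)
O(-2)*(139 + b) = (-10/3 + (10/3)*(-2))*(139 + 4) = (-10/3 - 20/3)*143 = -10*143 = -1430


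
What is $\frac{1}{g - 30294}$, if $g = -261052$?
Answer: $- \frac{1}{291346} \approx -3.4323 \cdot 10^{-6}$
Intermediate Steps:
$\frac{1}{g - 30294} = \frac{1}{-261052 - 30294} = \frac{1}{-291346} = - \frac{1}{291346}$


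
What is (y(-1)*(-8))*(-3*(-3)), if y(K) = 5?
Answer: -360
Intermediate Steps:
(y(-1)*(-8))*(-3*(-3)) = (5*(-8))*(-3*(-3)) = -40*9 = -360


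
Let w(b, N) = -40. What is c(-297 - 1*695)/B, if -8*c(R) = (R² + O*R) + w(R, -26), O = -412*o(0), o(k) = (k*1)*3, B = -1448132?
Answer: 123003/1448132 ≈ 0.084939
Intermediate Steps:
o(k) = 3*k (o(k) = k*3 = 3*k)
O = 0 (O = -1236*0 = -412*0 = 0)
c(R) = 5 - R²/8 (c(R) = -((R² + 0*R) - 40)/8 = -((R² + 0) - 40)/8 = -(R² - 40)/8 = -(-40 + R²)/8 = 5 - R²/8)
c(-297 - 1*695)/B = (5 - (-297 - 1*695)²/8)/(-1448132) = (5 - (-297 - 695)²/8)*(-1/1448132) = (5 - ⅛*(-992)²)*(-1/1448132) = (5 - ⅛*984064)*(-1/1448132) = (5 - 123008)*(-1/1448132) = -123003*(-1/1448132) = 123003/1448132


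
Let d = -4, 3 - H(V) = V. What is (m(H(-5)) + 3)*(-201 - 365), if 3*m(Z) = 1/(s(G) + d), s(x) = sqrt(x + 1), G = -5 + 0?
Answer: -24904/15 + 283*I/15 ≈ -1660.3 + 18.867*I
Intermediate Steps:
H(V) = 3 - V
G = -5
s(x) = sqrt(1 + x)
m(Z) = (-4 - 2*I)/60 (m(Z) = 1/(3*(sqrt(1 - 5) - 4)) = 1/(3*(sqrt(-4) - 4)) = 1/(3*(2*I - 4)) = 1/(3*(-4 + 2*I)) = ((-4 - 2*I)/20)/3 = (-4 - 2*I)/60)
(m(H(-5)) + 3)*(-201 - 365) = ((-1/15 - I/30) + 3)*(-201 - 365) = (44/15 - I/30)*(-566) = -24904/15 + 283*I/15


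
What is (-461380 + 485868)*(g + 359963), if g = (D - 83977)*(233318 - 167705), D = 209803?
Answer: 202177367698888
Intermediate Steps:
g = 8255821338 (g = (209803 - 83977)*(233318 - 167705) = 125826*65613 = 8255821338)
(-461380 + 485868)*(g + 359963) = (-461380 + 485868)*(8255821338 + 359963) = 24488*8256181301 = 202177367698888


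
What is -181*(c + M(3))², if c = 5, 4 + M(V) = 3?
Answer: -2896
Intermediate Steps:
M(V) = -1 (M(V) = -4 + 3 = -1)
-181*(c + M(3))² = -181*(5 - 1)² = -181*4² = -181*16 = -2896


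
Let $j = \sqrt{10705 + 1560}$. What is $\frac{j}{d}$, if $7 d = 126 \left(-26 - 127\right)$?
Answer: $- \frac{\sqrt{12265}}{2754} \approx -0.040213$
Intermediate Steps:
$d = -2754$ ($d = \frac{126 \left(-26 - 127\right)}{7} = \frac{126 \left(-153\right)}{7} = \frac{1}{7} \left(-19278\right) = -2754$)
$j = \sqrt{12265} \approx 110.75$
$\frac{j}{d} = \frac{\sqrt{12265}}{-2754} = \sqrt{12265} \left(- \frac{1}{2754}\right) = - \frac{\sqrt{12265}}{2754}$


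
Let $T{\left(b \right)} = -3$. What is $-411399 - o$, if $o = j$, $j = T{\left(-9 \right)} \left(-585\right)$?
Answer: $-413154$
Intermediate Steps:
$j = 1755$ ($j = \left(-3\right) \left(-585\right) = 1755$)
$o = 1755$
$-411399 - o = -411399 - 1755 = -413154$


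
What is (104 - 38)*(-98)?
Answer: -6468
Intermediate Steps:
(104 - 38)*(-98) = 66*(-98) = -6468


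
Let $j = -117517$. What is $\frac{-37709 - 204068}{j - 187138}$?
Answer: $\frac{241777}{304655} \approx 0.79361$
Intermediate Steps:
$\frac{-37709 - 204068}{j - 187138} = \frac{-37709 - 204068}{-117517 - 187138} = - \frac{241777}{-304655} = \left(-241777\right) \left(- \frac{1}{304655}\right) = \frac{241777}{304655}$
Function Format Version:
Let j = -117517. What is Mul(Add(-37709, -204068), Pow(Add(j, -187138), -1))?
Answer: Rational(241777, 304655) ≈ 0.79361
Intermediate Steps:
Mul(Add(-37709, -204068), Pow(Add(j, -187138), -1)) = Mul(Add(-37709, -204068), Pow(Add(-117517, -187138), -1)) = Mul(-241777, Pow(-304655, -1)) = Mul(-241777, Rational(-1, 304655)) = Rational(241777, 304655)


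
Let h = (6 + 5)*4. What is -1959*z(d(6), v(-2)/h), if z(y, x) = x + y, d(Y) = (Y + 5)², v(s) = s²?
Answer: -2609388/11 ≈ -2.3722e+5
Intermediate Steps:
d(Y) = (5 + Y)²
h = 44 (h = 11*4 = 44)
-1959*z(d(6), v(-2)/h) = -1959*((-2)²/44 + (5 + 6)²) = -1959*(4*(1/44) + 11²) = -1959*(1/11 + 121) = -1959*1332/11 = -2609388/11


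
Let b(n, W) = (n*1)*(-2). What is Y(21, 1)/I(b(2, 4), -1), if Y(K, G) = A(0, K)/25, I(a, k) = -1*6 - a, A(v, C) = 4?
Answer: -2/25 ≈ -0.080000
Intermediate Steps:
b(n, W) = -2*n (b(n, W) = n*(-2) = -2*n)
I(a, k) = -6 - a
Y(K, G) = 4/25
Y(21, 1)/I(b(2, 4), -1) = 4/(25*(-6 - (-2)*2)) = 4/(25*(-6 - 1*(-4))) = 4/(25*(-6 + 4)) = (4/25)/(-2) = (4/25)*(-½) = -2/25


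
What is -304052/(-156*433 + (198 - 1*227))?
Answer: 304052/67577 ≈ 4.4993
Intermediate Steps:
-304052/(-156*433 + (198 - 1*227)) = -304052/(-67548 + (198 - 227)) = -304052/(-67548 - 29) = -304052/(-67577) = -304052*(-1/67577) = 304052/67577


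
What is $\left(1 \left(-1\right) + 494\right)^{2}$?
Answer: $243049$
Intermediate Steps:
$\left(1 \left(-1\right) + 494\right)^{2} = \left(-1 + 494\right)^{2} = 493^{2} = 243049$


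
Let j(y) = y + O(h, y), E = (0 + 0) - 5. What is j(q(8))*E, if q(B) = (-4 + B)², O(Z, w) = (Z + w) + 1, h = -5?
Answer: -140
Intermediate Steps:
O(Z, w) = 1 + Z + w
E = -5 (E = 0 - 5 = -5)
j(y) = -4 + 2*y (j(y) = y + (1 - 5 + y) = y + (-4 + y) = -4 + 2*y)
j(q(8))*E = (-4 + 2*(-4 + 8)²)*(-5) = (-4 + 2*4²)*(-5) = (-4 + 2*16)*(-5) = (-4 + 32)*(-5) = 28*(-5) = -140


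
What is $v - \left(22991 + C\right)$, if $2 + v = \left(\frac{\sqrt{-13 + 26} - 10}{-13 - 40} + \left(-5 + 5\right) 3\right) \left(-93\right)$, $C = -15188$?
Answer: $- \frac{414595}{53} + \frac{93 \sqrt{13}}{53} \approx -7816.2$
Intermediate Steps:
$v = - \frac{1036}{53} + \frac{93 \sqrt{13}}{53}$ ($v = -2 + \left(\frac{\sqrt{-13 + 26} - 10}{-13 - 40} + \left(-5 + 5\right) 3\right) \left(-93\right) = -2 + \left(\frac{\sqrt{13} - 10}{-53} + 0 \cdot 3\right) \left(-93\right) = -2 + \left(\left(-10 + \sqrt{13}\right) \left(- \frac{1}{53}\right) + 0\right) \left(-93\right) = -2 + \left(\left(\frac{10}{53} - \frac{\sqrt{13}}{53}\right) + 0\right) \left(-93\right) = -2 + \left(\frac{10}{53} - \frac{\sqrt{13}}{53}\right) \left(-93\right) = -2 - \left(\frac{930}{53} - \frac{93 \sqrt{13}}{53}\right) = - \frac{1036}{53} + \frac{93 \sqrt{13}}{53} \approx -13.22$)
$v - \left(22991 + C\right) = \left(- \frac{1036}{53} + \frac{93 \sqrt{13}}{53}\right) - \left(22991 - 15188\right) = \left(- \frac{1036}{53} + \frac{93 \sqrt{13}}{53}\right) - 7803 = - \frac{414595}{53} + \frac{93 \sqrt{13}}{53}$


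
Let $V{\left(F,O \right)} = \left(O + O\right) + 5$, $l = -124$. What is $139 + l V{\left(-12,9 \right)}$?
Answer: $-2713$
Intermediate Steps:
$V{\left(F,O \right)} = 5 + 2 O$ ($V{\left(F,O \right)} = 2 O + 5 = 5 + 2 O$)
$139 + l V{\left(-12,9 \right)} = 139 - 124 \left(5 + 2 \cdot 9\right) = 139 - 124 \left(5 + 18\right) = 139 - 2852 = -2713$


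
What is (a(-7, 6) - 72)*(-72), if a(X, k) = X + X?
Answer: 6192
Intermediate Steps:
a(X, k) = 2*X
(a(-7, 6) - 72)*(-72) = (2*(-7) - 72)*(-72) = (-14 - 72)*(-72) = -86*(-72) = 6192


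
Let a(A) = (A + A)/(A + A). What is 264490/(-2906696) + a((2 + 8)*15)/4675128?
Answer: -154565212253/1698646982136 ≈ -0.090993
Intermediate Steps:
a(A) = 1 (a(A) = (2*A)/((2*A)) = (2*A)*(1/(2*A)) = 1)
264490/(-2906696) + a((2 + 8)*15)/4675128 = 264490/(-2906696) + 1/4675128 = 264490*(-1/2906696) + 1*(1/4675128) = -132245/1453348 + 1/4675128 = -154565212253/1698646982136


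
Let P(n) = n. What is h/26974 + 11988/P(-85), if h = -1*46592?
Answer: -163662316/1146395 ≈ -142.76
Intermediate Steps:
h = -46592
h/26974 + 11988/P(-85) = -46592/26974 + 11988/(-85) = -46592*1/26974 + 11988*(-1/85) = -23296/13487 - 11988/85 = -163662316/1146395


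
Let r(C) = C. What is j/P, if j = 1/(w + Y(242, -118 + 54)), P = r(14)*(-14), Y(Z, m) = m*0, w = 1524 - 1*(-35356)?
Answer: -1/7228480 ≈ -1.3834e-7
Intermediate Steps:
w = 36880 (w = 1524 + 35356 = 36880)
Y(Z, m) = 0
P = -196 (P = 14*(-14) = -196)
j = 1/36880 (j = 1/(36880 + 0) = 1/36880 ≈ 2.7115e-5)
j/P = (1/36880)/(-196) = (1/36880)*(-1/196) = -1/7228480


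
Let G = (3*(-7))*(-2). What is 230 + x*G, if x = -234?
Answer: -9598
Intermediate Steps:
G = 42 (G = -21*(-2) = 42)
230 + x*G = 230 - 234*42 = 230 - 9828 = -9598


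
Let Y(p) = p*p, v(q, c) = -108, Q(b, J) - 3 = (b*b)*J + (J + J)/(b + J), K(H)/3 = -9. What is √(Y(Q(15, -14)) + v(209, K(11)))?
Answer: √10080517 ≈ 3175.0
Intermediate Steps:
K(H) = -27 (K(H) = 3*(-9) = -27)
Q(b, J) = 3 + J*b² + 2*J/(J + b) (Q(b, J) = 3 + ((b*b)*J + (J + J)/(b + J)) = 3 + (b²*J + (2*J)/(J + b)) = 3 + (J*b² + 2*J/(J + b)) = 3 + J*b² + 2*J/(J + b))
Y(p) = p²
√(Y(Q(15, -14)) + v(209, K(11))) = √(((3*15 + 5*(-14) - 14*15³ + (-14)²*15²)/(-14 + 15))² - 108) = √(((45 - 70 - 14*3375 + 196*225)/1)² - 108) = √((1*(45 - 70 - 47250 + 44100))² - 108) = √((1*(-3175))² - 108) = √((-3175)² - 108) = √(10080625 - 108) = √10080517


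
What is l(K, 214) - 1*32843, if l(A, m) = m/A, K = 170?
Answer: -2791548/85 ≈ -32842.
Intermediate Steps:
l(K, 214) - 1*32843 = 214/170 - 1*32843 = 214*(1/170) - 32843 = 107/85 - 32843 = -2791548/85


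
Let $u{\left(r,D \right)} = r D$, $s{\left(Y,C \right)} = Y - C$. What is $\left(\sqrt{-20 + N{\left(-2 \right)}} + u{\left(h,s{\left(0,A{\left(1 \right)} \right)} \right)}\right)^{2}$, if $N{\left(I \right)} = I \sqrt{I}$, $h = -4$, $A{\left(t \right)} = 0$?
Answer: $-20 - 2 i \sqrt{2} \approx -20.0 - 2.8284 i$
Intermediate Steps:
$N{\left(I \right)} = I^{\frac{3}{2}}$
$u{\left(r,D \right)} = D r$
$\left(\sqrt{-20 + N{\left(-2 \right)}} + u{\left(h,s{\left(0,A{\left(1 \right)} \right)} \right)}\right)^{2} = \left(\sqrt{-20 + \left(-2\right)^{\frac{3}{2}}} + \left(0 - 0\right) \left(-4\right)\right)^{2} = \left(\sqrt{-20 - 2 i \sqrt{2}} + \left(0 + 0\right) \left(-4\right)\right)^{2} = \left(\sqrt{-20 - 2 i \sqrt{2}} + 0 \left(-4\right)\right)^{2} = \left(\sqrt{-20 - 2 i \sqrt{2}} + 0\right)^{2} = \left(\sqrt{-20 - 2 i \sqrt{2}}\right)^{2} = -20 - 2 i \sqrt{2}$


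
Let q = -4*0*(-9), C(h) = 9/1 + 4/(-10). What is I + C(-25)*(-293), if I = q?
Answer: -12599/5 ≈ -2519.8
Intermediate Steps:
C(h) = 43/5 (C(h) = 9*1 + 4*(-⅒) = 9 - ⅖ = 43/5)
q = 0 (q = 0*(-9) = 0)
I = 0
I + C(-25)*(-293) = 0 + (43/5)*(-293) = 0 - 12599/5 = -12599/5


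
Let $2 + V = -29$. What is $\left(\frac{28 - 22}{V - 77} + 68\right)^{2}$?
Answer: $\frac{1495729}{324} \approx 4616.4$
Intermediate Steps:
$V = -31$ ($V = -2 - 29 = -31$)
$\left(\frac{28 - 22}{V - 77} + 68\right)^{2} = \left(\frac{28 - 22}{-31 - 77} + 68\right)^{2} = \left(\frac{6}{-31 - 77} + 68\right)^{2} = \left(\frac{6}{-108} + 68\right)^{2} = \left(6 \left(- \frac{1}{108}\right) + 68\right)^{2} = \left(- \frac{1}{18} + 68\right)^{2} = \left(\frac{1223}{18}\right)^{2} = \frac{1495729}{324}$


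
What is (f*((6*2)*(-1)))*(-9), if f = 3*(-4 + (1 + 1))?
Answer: -648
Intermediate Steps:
f = -6 (f = 3*(-4 + 2) = 3*(-2) = -6)
(f*((6*2)*(-1)))*(-9) = -6*6*2*(-1)*(-9) = -72*(-1)*(-9) = -6*(-12)*(-9) = 72*(-9) = -648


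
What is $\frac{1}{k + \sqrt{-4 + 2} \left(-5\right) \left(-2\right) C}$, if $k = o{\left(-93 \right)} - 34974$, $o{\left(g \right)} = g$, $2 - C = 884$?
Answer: $\frac{i}{3 \left(- 11689 i + 2940 \sqrt{2}\right)} \approx -2.5314 \cdot 10^{-5} + 9.0042 \cdot 10^{-6} i$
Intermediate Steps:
$C = -882$ ($C = 2 - 884 = -882$)
$k = -35067$ ($k = -93 - 34974 = -35067$)
$\frac{1}{k + \sqrt{-4 + 2} \left(-5\right) \left(-2\right) C} = \frac{1}{-35067 + \sqrt{-4 + 2} \left(-5\right) \left(-2\right) \left(-882\right)} = \frac{1}{-35067 + \sqrt{-2} \left(-5\right) \left(-2\right) \left(-882\right)} = \frac{1}{-35067 + i \sqrt{2} \left(-5\right) \left(-2\right) \left(-882\right)} = \frac{1}{-35067 + - 5 i \sqrt{2} \left(-2\right) \left(-882\right)} = \frac{1}{-35067 + 10 i \sqrt{2} \left(-882\right)} = \frac{1}{-35067 - 8820 i \sqrt{2}}$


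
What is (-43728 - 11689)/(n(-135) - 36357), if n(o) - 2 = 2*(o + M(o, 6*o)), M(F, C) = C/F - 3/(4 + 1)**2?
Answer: 1385425/915331 ≈ 1.5136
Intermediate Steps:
M(F, C) = -3/25 + C/F (M(F, C) = C/F - 3/(5**2) = C/F - 3/25 = -3/25 + C/F)
n(o) = 344/25 + 2*o (n(o) = 2 + 2*(o + (-3/25 + (6*o)/o)) = 2 + 2*(o + (-3/25 + 6)) = 2 + 2*(o + 147/25) = 2 + 2*(147/25 + o) = 2 + (294/25 + 2*o) = 344/25 + 2*o)
(-43728 - 11689)/(n(-135) - 36357) = (-43728 - 11689)/((344/25 + 2*(-135)) - 36357) = -55417/((344/25 - 270) - 36357) = -55417/(-6406/25 - 36357) = -55417/(-915331/25) = -55417*(-25/915331) = 1385425/915331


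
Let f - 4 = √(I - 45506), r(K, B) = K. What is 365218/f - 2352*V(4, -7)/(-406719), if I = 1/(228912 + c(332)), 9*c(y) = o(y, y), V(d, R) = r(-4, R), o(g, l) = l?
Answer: 135935226796968928/4238911365452361 - 730436*I*√48302629149951185/93799901871 ≈ 32.068 - 1711.5*I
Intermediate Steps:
V(d, R) = -4
c(y) = y/9
I = 9/2060540 (I = 1/(228912 + (⅑)*332) = 1/(228912 + 332/9) = 1/(2060540/9) = 9/2060540 ≈ 4.3678e-6)
f = 4 + I*√48302629149951185/1030270 (f = 4 + √(9/2060540 - 45506) = 4 + √(-93766933231/2060540) = 4 + I*√48302629149951185/1030270 ≈ 4.0 + 213.32*I)
365218/f - 2352*V(4, -7)/(-406719) = 365218/(4 + I*√48302629149951185/1030270) - 2352*(-4)/(-406719) = 365218/(4 + I*√48302629149951185/1030270) + 9408*(-1/406719) = 365218/(4 + I*√48302629149951185/1030270) - 3136/135573 = -3136/135573 + 365218/(4 + I*√48302629149951185/1030270)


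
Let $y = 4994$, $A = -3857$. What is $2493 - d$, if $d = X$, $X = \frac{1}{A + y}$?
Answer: $\frac{2834540}{1137} \approx 2493.0$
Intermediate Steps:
$X = \frac{1}{1137}$ ($X = \frac{1}{-3857 + 4994} = \frac{1}{1137} \approx 0.00087951$)
$d = \frac{1}{1137} \approx 0.00087951$
$2493 - d = 2493 - \frac{1}{1137} = \frac{2834540}{1137}$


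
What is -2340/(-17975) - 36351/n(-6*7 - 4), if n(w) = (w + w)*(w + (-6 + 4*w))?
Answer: -120520629/78054640 ≈ -1.5441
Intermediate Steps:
n(w) = 2*w*(-6 + 5*w) (n(w) = (2*w)*(-6 + 5*w) = 2*w*(-6 + 5*w))
-2340/(-17975) - 36351/n(-6*7 - 4) = -2340/(-17975) - 36351*1/(2*(-6 + 5*(-6*7 - 4))*(-6*7 - 4)) = -2340*(-1/17975) - 36351*1/(2*(-42 - 4)*(-6 + 5*(-42 - 4))) = 468/3595 - 36351*(-1/(92*(-6 + 5*(-46)))) = 468/3595 - 36351*(-1/(92*(-6 - 230))) = 468/3595 - 36351/(2*(-46)*(-236)) = 468/3595 - 36351/21712 = -120520629/78054640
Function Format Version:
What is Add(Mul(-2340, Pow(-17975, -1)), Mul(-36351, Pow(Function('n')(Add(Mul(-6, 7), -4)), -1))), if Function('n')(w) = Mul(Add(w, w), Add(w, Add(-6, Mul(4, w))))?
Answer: Rational(-120520629, 78054640) ≈ -1.5441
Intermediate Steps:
Function('n')(w) = Mul(2, w, Add(-6, Mul(5, w))) (Function('n')(w) = Mul(Mul(2, w), Add(-6, Mul(5, w))) = Mul(2, w, Add(-6, Mul(5, w))))
Add(Mul(-2340, Pow(-17975, -1)), Mul(-36351, Pow(Function('n')(Add(Mul(-6, 7), -4)), -1))) = Add(Mul(-2340, Pow(-17975, -1)), Mul(-36351, Pow(Mul(2, Add(Mul(-6, 7), -4), Add(-6, Mul(5, Add(Mul(-6, 7), -4)))), -1))) = Add(Mul(-2340, Rational(-1, 17975)), Mul(-36351, Pow(Mul(2, Add(-42, -4), Add(-6, Mul(5, Add(-42, -4)))), -1))) = Add(Rational(468, 3595), Mul(-36351, Pow(Mul(2, -46, Add(-6, Mul(5, -46))), -1))) = Add(Rational(468, 3595), Mul(-36351, Pow(Mul(2, -46, Add(-6, -230)), -1))) = Add(Rational(468, 3595), Mul(-36351, Pow(Mul(2, -46, -236), -1))) = Add(Rational(468, 3595), Mul(-36351, Pow(21712, -1))) = Add(Rational(468, 3595), Mul(-36351, Rational(1, 21712))) = Add(Rational(468, 3595), Rational(-36351, 21712)) = Rational(-120520629, 78054640)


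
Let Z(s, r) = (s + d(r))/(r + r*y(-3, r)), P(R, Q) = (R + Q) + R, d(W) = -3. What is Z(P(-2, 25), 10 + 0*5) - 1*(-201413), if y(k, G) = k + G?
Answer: 8056529/40 ≈ 2.0141e+5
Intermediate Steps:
P(R, Q) = Q + 2*R (P(R, Q) = (Q + R) + R = Q + 2*R)
y(k, G) = G + k
Z(s, r) = (-3 + s)/(r + r*(-3 + r)) (Z(s, r) = (s - 3)/(r + r*(r - 3)) = (-3 + s)/(r + r*(-3 + r)))
Z(P(-2, 25), 10 + 0*5) - 1*(-201413) = (-3 + (25 + 2*(-2)))/((10 + 0*5)*(-2 + (10 + 0*5))) - 1*(-201413) = (-3 + (25 - 4))/((10 + 0)*(-2 + (10 + 0))) + 201413 = (-3 + 21)/(10*(-2 + 10)) + 201413 = (⅒)*18/8 + 201413 = (⅒)*(⅛)*18 + 201413 = 9/40 + 201413 = 8056529/40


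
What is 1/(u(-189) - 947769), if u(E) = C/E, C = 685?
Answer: -189/179129026 ≈ -1.0551e-6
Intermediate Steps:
u(E) = 685/E
1/(u(-189) - 947769) = 1/(685/(-189) - 947769) = 1/(685*(-1/189) - 947769) = 1/(-685/189 - 947769) = 1/(-179129026/189) = -189/179129026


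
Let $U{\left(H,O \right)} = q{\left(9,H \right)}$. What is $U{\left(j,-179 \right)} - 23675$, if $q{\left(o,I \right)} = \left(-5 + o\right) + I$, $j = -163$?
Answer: $-23834$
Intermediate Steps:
$q{\left(o,I \right)} = -5 + I + o$
$U{\left(H,O \right)} = 4 + H$ ($U{\left(H,O \right)} = -5 + H + 9 = 4 + H$)
$U{\left(j,-179 \right)} - 23675 = \left(4 - 163\right) - 23675 = -159 - 23675 = -23834$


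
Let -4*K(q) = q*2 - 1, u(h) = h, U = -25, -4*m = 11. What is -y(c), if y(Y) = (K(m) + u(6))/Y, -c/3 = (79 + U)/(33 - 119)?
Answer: -2623/648 ≈ -4.0478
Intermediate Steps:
m = -11/4 (m = -1/4*11 = -11/4 ≈ -2.7500)
c = 81/43 (c = -3*(79 - 25)/(33 - 119) = -162/(-86) = -162*(-1)/86 = -3*(-27/43) = 81/43 ≈ 1.8837)
K(q) = 1/4 - q/2 (K(q) = -(q*2 - 1)/4 = -(2*q - 1)/4 = -(-1 + 2*q)/4 = 1/4 - q/2)
y(Y) = 61/(8*Y) (y(Y) = ((1/4 - 1/2*(-11/4)) + 6)/Y = ((1/4 + 11/8) + 6)/Y = (13/8 + 6)/Y = 61/(8*Y))
-y(c) = -61/(8*81/43) = -61*43/(8*81) = -1*2623/648 = -2623/648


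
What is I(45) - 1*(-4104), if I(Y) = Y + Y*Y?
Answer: 6174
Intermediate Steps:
I(Y) = Y + Y²
I(45) - 1*(-4104) = 45*(1 + 45) - 1*(-4104) = 45*46 + 4104 = 2070 + 4104 = 6174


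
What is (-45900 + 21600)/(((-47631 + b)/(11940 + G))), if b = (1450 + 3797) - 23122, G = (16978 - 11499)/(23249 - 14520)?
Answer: 1266391328850/285900937 ≈ 4429.5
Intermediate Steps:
G = 5479/8729 ≈ 0.62768
b = -17875 (b = 5247 - 23122 = -17875)
(-45900 + 21600)/(((-47631 + b)/(11940 + G))) = (-45900 + 21600)/(((-47631 - 17875)/(11940 + 5479/8729))) = -24300/((-65506/104229739/8729)) = -24300/((-65506*8729/104229739)) = -24300/(-571801874/104229739) = -24300*(-104229739/571801874) = 1266391328850/285900937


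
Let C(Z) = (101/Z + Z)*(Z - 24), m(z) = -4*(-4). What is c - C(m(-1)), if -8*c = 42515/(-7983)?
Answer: 11442239/63864 ≈ 179.17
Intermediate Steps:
m(z) = 16
C(Z) = (-24 + Z)*(Z + 101/Z) (C(Z) = (Z + 101/Z)*(-24 + Z) = (-24 + Z)*(Z + 101/Z))
c = 42515/63864 (c = -42515/(8*(-7983)) = -42515*(-1)/(8*7983) = -⅛*(-42515/7983) = 42515/63864 ≈ 0.66571)
c - C(m(-1)) = 42515/63864 - (101 + 16² - 2424/16 - 24*16) = 42515/63864 - (101 + 256 - 2424*1/16 - 384) = 42515/63864 - (101 + 256 - 303/2 - 384) = 42515/63864 - 1*(-357/2) = 42515/63864 + 357/2 = 11442239/63864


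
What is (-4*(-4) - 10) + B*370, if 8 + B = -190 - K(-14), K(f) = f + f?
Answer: -62894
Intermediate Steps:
K(f) = 2*f
B = -170 (B = -8 + (-190 - 2*(-14)) = -8 + (-190 - 1*(-28)) = -8 + (-190 + 28) = -8 - 162 = -170)
(-4*(-4) - 10) + B*370 = (-4*(-4) - 10) - 170*370 = (16 - 10) - 62900 = 6 - 62900 = -62894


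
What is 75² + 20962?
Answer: 26587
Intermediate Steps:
75² + 20962 = 5625 + 20962 = 26587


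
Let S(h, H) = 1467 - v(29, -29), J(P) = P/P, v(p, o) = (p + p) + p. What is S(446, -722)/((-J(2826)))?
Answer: -1380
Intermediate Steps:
v(p, o) = 3*p (v(p, o) = 2*p + p = 3*p)
J(P) = 1
S(h, H) = 1380 (S(h, H) = 1467 - 3*29 = 1467 - 1*87 = 1467 - 87 = 1380)
S(446, -722)/((-J(2826))) = 1380/((-1*1)) = 1380/(-1) = 1380*(-1) = -1380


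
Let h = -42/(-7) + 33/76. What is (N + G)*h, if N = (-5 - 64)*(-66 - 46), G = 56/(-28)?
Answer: 1889007/38 ≈ 49711.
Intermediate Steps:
h = 489/76 (h = -42*(-⅐) + 33*(1/76) = 6 + 33/76 = 489/76 ≈ 6.4342)
G = -2 (G = 56*(-1/28) = -2)
N = 7728 (N = -69*(-112) = 7728)
(N + G)*h = (7728 - 2)*(489/76) = 7726*(489/76) = 1889007/38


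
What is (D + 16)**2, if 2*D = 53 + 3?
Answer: 1936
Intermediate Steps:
D = 28 (D = (53 + 3)/2 = (1/2)*56 = 28)
(D + 16)**2 = (28 + 16)**2 = 44**2 = 1936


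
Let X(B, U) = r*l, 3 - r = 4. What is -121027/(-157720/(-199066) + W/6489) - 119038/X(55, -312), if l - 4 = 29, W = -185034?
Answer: 224330478751223/28136847486 ≈ 7972.8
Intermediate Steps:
l = 33 (l = 4 + 29 = 33)
r = -1 (r = 3 - 1*4 = 3 - 4 = -1)
X(B, U) = -33 (X(B, U) = -1*33 = -33)
-121027/(-157720/(-199066) + W/6489) - 119038/X(55, -312) = -121027/(-157720/(-199066) - 185034/6489) - 119038/(-33) = -121027/(-157720*(-1/199066) - 185034*1/6489) - 119038*(-1/33) = -121027/(78860/99533 - 61678/2163) + 119038/33 = -121027/(-852631742/30755697) + 119038/33 = -121027*(-30755697/852631742) + 119038/33 = 3722269740819/852631742 + 119038/33 = 224330478751223/28136847486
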